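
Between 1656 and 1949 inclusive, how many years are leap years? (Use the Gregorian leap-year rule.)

Multiples of 4 in [1656,1949]: 74.
Of those, multiples of 100: 3 (not leap unless ÷400).
Multiples of 400: 0.
Leap years = 74 − 3 + 0 = 71.

71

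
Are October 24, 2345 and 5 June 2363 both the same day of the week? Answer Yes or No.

Yes

From Oct 24, 2345 to Jun 5, 2363 is 6433 days.
6433 mod 7 = 0, so they are the same weekday.
(Oct 24, 2345 is a Wednesday; Jun 5, 2363 is a Wednesday.)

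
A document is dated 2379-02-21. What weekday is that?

Wednesday

Doomsday rule: the anchor day for the 2300s is Wednesday. For year 79: 79÷12 = 6 r 7, and 7÷4 = 1, so 6+7+1 = 14.
Wednesday + 14 ≡ Wednesday — that's 2379's doomsday.
In February the doomsday date is Feb 28 (2379 is not a leap year).
Feb 21 is 7 days before Feb 28; 7 mod 7 = 0, so Wednesday − 0 = Wednesday.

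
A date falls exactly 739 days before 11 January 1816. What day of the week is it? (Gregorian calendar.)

Jan 11, 1816 is a Thursday.
739 mod 7 = 4, so 739 days before a Thursday is Thursday − 4 = Sunday.

Sunday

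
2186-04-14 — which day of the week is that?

Friday

Doomsday rule: the anchor day for the 2100s is Sunday. For year 86: 86÷12 = 7 r 2, and 2÷4 = 0, so 7+2+0 = 9.
Sunday + 9 ≡ Tuesday — that's 2186's doomsday.
In April the doomsday date is Apr 4.
Apr 14 is 10 days after Apr 4; 10 mod 7 = 3, so Tuesday + 3 = Friday.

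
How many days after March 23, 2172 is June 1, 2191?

Mar 23, 2172 → Mar 23, 2173: 365 days.
Mar 23, 2173 → Mar 23, 2174: 365 days.
Mar 23, 2174 → Mar 23, 2175: 365 days.
Mar 23, 2175 → Mar 23, 2176: 366 days (Feb 29, 2176 is in that span).
Mar 23, 2176 → Mar 23, 2177: 365 days.
Mar 23, 2177 → Mar 23, 2178: 365 days.
Mar 23, 2178 → Mar 23, 2179: 365 days.
Mar 23, 2179 → Mar 23, 2180: 366 days (Feb 29, 2180 is in that span).
Mar 23, 2180 → Mar 23, 2181: 365 days.
Mar 23, 2181 → Mar 23, 2182: 365 days.
Mar 23, 2182 → Mar 23, 2183: 365 days.
Mar 23, 2183 → Mar 23, 2184: 366 days (Feb 29, 2184 is in that span).
Mar 23, 2184 → Mar 23, 2185: 365 days.
Mar 23, 2185 → Mar 23, 2186: 365 days.
Mar 23, 2186 → Mar 23, 2187: 365 days.
Mar 23, 2187 → Mar 23, 2188: 366 days (Feb 29, 2188 is in that span).
Mar 23, 2188 → Mar 23, 2189: 365 days.
Mar 23, 2189 → Mar 23, 2190: 365 days.
Mar 23, 2190 → Mar 23, 2191: 365 days.
Mar 23, 2191 → Apr 23, 2191: 31 days (March has 31).
Apr 23, 2191 → May 23, 2191: 30 days (April has 30).
May 23, 2191 → Jun 1, 2191: 9 days.
Total: 7009 days.

7009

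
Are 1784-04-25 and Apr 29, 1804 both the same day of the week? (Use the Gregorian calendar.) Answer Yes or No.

From Apr 25, 1784 to Apr 29, 1804 is 7308 days.
7308 mod 7 = 0, so they are the same weekday.
(Apr 25, 1784 is a Sunday; Apr 29, 1804 is a Sunday.)

Yes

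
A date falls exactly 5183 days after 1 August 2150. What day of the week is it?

Tuesday

First find the weekday of Aug 1, 2150. Doomsday rule: the anchor day for the 2100s is Sunday. For year 50: 50÷12 = 4 r 2, and 2÷4 = 0, so 4+2+0 = 6.
Sunday + 6 ≡ Saturday — that's 2150's doomsday.
In August the doomsday date is Aug 8.
Aug 1 is 7 days before Aug 8; 7 mod 7 = 0, so Saturday − 0 = Saturday.
5183 mod 7 = 3, so 5183 days after a Saturday is Saturday + 3 = Tuesday.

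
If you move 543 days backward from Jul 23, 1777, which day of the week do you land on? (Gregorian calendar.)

First find the weekday of Jul 23, 1777. Doomsday rule: the anchor day for the 1700s is Sunday. For year 77: 77÷12 = 6 r 5, and 5÷4 = 1, so 6+5+1 = 12.
Sunday + 12 ≡ Friday — that's 1777's doomsday.
In July the doomsday date is Jul 11.
Jul 23 is 12 days after Jul 11; 12 mod 7 = 5, so Friday + 5 = Wednesday.
543 mod 7 = 4, so 543 days before a Wednesday is Wednesday − 4 = Saturday.

Saturday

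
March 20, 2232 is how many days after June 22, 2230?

Jun 22, 2230 → Jun 22, 2231: 365 days.
Jun 22, 2231 → Jul 22, 2231: 30 days (June has 30).
Jul 22, 2231 → Aug 22, 2231: 31 days (July has 31).
Aug 22, 2231 → Sep 22, 2231: 31 days (August has 31).
Sep 22, 2231 → Oct 22, 2231: 30 days (September has 30).
Oct 22, 2231 → Nov 22, 2231: 31 days (October has 31).
Nov 22, 2231 → Dec 22, 2231: 30 days (November has 30).
Dec 22, 2231 → Jan 22, 2232: 31 days (December has 31).
Jan 22, 2232 → Feb 22, 2232: 31 days (January has 31).
Feb 22, 2232 → Mar 20, 2232: 27 days.
Total: 637 days.

637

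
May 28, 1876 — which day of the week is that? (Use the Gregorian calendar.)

Doomsday rule: the anchor day for the 1800s is Friday. For year 76: 76÷12 = 6 r 4, and 4÷4 = 1, so 6+4+1 = 11.
Friday + 11 ≡ Tuesday — that's 1876's doomsday.
In May the doomsday date is May 9.
May 28 is 19 days after May 9; 19 mod 7 = 5, so Tuesday + 5 = Sunday.

Sunday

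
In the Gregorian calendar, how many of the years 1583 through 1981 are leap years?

97

Multiples of 4 in [1583,1981]: 100.
Of those, multiples of 100: 4 (not leap unless ÷400).
Multiples of 400: 1.
Leap years = 100 − 4 + 1 = 97.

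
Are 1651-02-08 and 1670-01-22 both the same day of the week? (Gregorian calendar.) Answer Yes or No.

From Feb 8, 1651 to Jan 22, 1670 is 6923 days.
6923 mod 7 = 0, so they are the same weekday.
(Feb 8, 1651 is a Wednesday; Jan 22, 1670 is a Wednesday.)

Yes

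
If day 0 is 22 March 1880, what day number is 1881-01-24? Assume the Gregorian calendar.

308

Mar 22, 1880 → Apr 22, 1880: 31 days (March has 31).
Apr 22, 1880 → May 22, 1880: 30 days (April has 30).
May 22, 1880 → Jun 22, 1880: 31 days (May has 31).
Jun 22, 1880 → Jul 22, 1880: 30 days (June has 30).
Jul 22, 1880 → Aug 22, 1880: 31 days (July has 31).
Aug 22, 1880 → Sep 22, 1880: 31 days (August has 31).
Sep 22, 1880 → Oct 22, 1880: 30 days (September has 30).
Oct 22, 1880 → Nov 22, 1880: 31 days (October has 31).
Nov 22, 1880 → Dec 22, 1880: 30 days (November has 30).
Dec 22, 1880 → Jan 22, 1881: 31 days (December has 31).
Jan 22, 1881 → Jan 24, 1881: 2 days.
Total: 308 days.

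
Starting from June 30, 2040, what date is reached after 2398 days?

+365 (one year) → Jun 30, 2041 (2033 left).
+365 (one year) → Jun 30, 2042 (1668 left).
+365 (one year) → Jun 30, 2043 (1303 left).
+366 (one year; includes Feb 29, 2044) → Jun 30, 2044 (937 left).
+365 (one year) → Jun 30, 2045 (572 left).
+365 (one year) → Jun 30, 2046 (207 left).
Jun has 30 days: +1 → Jul 1, 2046 (206 left).
Jul has 31 days: +31 → Aug 1, 2046 (175 left).
Aug has 31 days: +31 → Sep 1, 2046 (144 left).
Sep has 30 days: +30 → Oct 1, 2046 (114 left).
Oct has 31 days: +31 → Nov 1, 2046 (83 left).
Nov has 30 days: +30 → Dec 1, 2046 (53 left).
Dec has 31 days: +31 → Jan 1, 2047 (22 left).
+22 → Jan 23, 2047.

January 23, 2047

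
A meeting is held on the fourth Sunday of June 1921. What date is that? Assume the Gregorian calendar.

June 26, 1921

June 1, 1921 is a Wednesday.
The first Sunday is therefore June 5 (4 days later).
The fourth Sunday is 5 + 3×7 = June 26.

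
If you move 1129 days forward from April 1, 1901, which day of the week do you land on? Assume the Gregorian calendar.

Wednesday

First find the weekday of Apr 1, 1901. Doomsday rule: the anchor day for the 1900s is Wednesday. For year 01: 1÷12 = 0 r 1, and 1÷4 = 0, so 0+1+0 = 1.
Wednesday + 1 ≡ Thursday — that's 1901's doomsday.
In April the doomsday date is Apr 4.
Apr 1 is 3 days before Apr 4; 3 mod 7 = 3, so Thursday − 3 = Monday.
1129 mod 7 = 2, so 1129 days after a Monday is Monday + 2 = Wednesday.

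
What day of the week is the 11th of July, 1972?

January 1, 1972 is a Saturday.
Jan 1, 1972 → Feb 1, 1972: 31 days (January has 31).
Feb 1, 1972 → Mar 1, 1972: 29 days (February has 29).
Mar 1, 1972 → Apr 1, 1972: 31 days (March has 31).
Apr 1, 1972 → May 1, 1972: 30 days (April has 30).
May 1, 1972 → Jun 1, 1972: 31 days (May has 31).
Jun 1, 1972 → Jul 1, 1972: 30 days (June has 30).
Jul 1, 1972 → Jul 11, 1972: 10 days.
Total: 192 days.
192 mod 7 = 3, so Saturday + 3 = Tuesday.

Tuesday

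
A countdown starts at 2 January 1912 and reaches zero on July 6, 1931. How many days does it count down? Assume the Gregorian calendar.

Jan 2, 1912 → Jan 2, 1913: 366 days (Feb 29, 1912 is in that span).
Jan 2, 1913 → Jan 2, 1914: 365 days.
Jan 2, 1914 → Jan 2, 1915: 365 days.
Jan 2, 1915 → Jan 2, 1916: 365 days.
Jan 2, 1916 → Jan 2, 1917: 366 days (Feb 29, 1916 is in that span).
Jan 2, 1917 → Jan 2, 1918: 365 days.
Jan 2, 1918 → Jan 2, 1919: 365 days.
Jan 2, 1919 → Jan 2, 1920: 365 days.
Jan 2, 1920 → Jan 2, 1921: 366 days (Feb 29, 1920 is in that span).
Jan 2, 1921 → Jan 2, 1922: 365 days.
Jan 2, 1922 → Jan 2, 1923: 365 days.
Jan 2, 1923 → Jan 2, 1924: 365 days.
Jan 2, 1924 → Jan 2, 1925: 366 days (Feb 29, 1924 is in that span).
Jan 2, 1925 → Jan 2, 1926: 365 days.
Jan 2, 1926 → Jan 2, 1927: 365 days.
Jan 2, 1927 → Jan 2, 1928: 365 days.
Jan 2, 1928 → Jan 2, 1929: 366 days (Feb 29, 1928 is in that span).
Jan 2, 1929 → Jan 2, 1930: 365 days.
Jan 2, 1930 → Jan 2, 1931: 365 days.
Jan 2, 1931 → Feb 2, 1931: 31 days (January has 31).
Feb 2, 1931 → Mar 2, 1931: 28 days (February has 28).
Mar 2, 1931 → Apr 2, 1931: 31 days (March has 31).
Apr 2, 1931 → May 2, 1931: 30 days (April has 30).
May 2, 1931 → Jun 2, 1931: 31 days (May has 31).
Jun 2, 1931 → Jul 2, 1931: 30 days (June has 30).
Jul 2, 1931 → Jul 6, 1931: 4 days.
Total: 7125 days.

7125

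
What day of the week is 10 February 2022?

January 1, 2022 is a Saturday.
Jan 1, 2022 → Feb 1, 2022: 31 days (January has 31).
Feb 1, 2022 → Feb 10, 2022: 9 days.
Total: 40 days.
40 mod 7 = 5, so Saturday + 5 = Thursday.

Thursday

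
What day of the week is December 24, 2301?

Tuesday

Doomsday rule: the anchor day for the 2300s is Wednesday. For year 01: 1÷12 = 0 r 1, and 1÷4 = 0, so 0+1+0 = 1.
Wednesday + 1 ≡ Thursday — that's 2301's doomsday.
In December the doomsday date is Dec 12.
Dec 24 is 12 days after Dec 12; 12 mod 7 = 5, so Thursday + 5 = Tuesday.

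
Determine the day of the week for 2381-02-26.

Thursday

Doomsday rule: the anchor day for the 2300s is Wednesday. For year 81: 81÷12 = 6 r 9, and 9÷4 = 2, so 6+9+2 = 17.
Wednesday + 17 ≡ Saturday — that's 2381's doomsday.
In February the doomsday date is Feb 28 (2381 is not a leap year).
Feb 26 is 2 days before Feb 28; 2 mod 7 = 2, so Saturday − 2 = Thursday.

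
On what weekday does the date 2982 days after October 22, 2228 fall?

Wednesday

Oct 22, 2228 is a Wednesday.
2982 mod 7 = 0, so 2982 days after a Wednesday is Wednesday + 0 = Wednesday.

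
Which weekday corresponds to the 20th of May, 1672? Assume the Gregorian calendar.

Doomsday rule: the anchor day for the 1600s is Tuesday. For year 72: 72÷12 = 6 r 0, and 0÷4 = 0, so 6+0+0 = 6.
Tuesday + 6 ≡ Monday — that's 1672's doomsday.
In May the doomsday date is May 9.
May 20 is 11 days after May 9; 11 mod 7 = 4, so Monday + 4 = Friday.

Friday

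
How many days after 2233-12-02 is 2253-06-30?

Dec 2, 2233 → Dec 2, 2234: 365 days.
Dec 2, 2234 → Dec 2, 2235: 365 days.
Dec 2, 2235 → Dec 2, 2236: 366 days (Feb 29, 2236 is in that span).
Dec 2, 2236 → Dec 2, 2237: 365 days.
Dec 2, 2237 → Dec 2, 2238: 365 days.
Dec 2, 2238 → Dec 2, 2239: 365 days.
Dec 2, 2239 → Dec 2, 2240: 366 days (Feb 29, 2240 is in that span).
Dec 2, 2240 → Dec 2, 2241: 365 days.
Dec 2, 2241 → Dec 2, 2242: 365 days.
Dec 2, 2242 → Dec 2, 2243: 365 days.
Dec 2, 2243 → Dec 2, 2244: 366 days (Feb 29, 2244 is in that span).
Dec 2, 2244 → Dec 2, 2245: 365 days.
Dec 2, 2245 → Dec 2, 2246: 365 days.
Dec 2, 2246 → Dec 2, 2247: 365 days.
Dec 2, 2247 → Dec 2, 2248: 366 days (Feb 29, 2248 is in that span).
Dec 2, 2248 → Dec 2, 2249: 365 days.
Dec 2, 2249 → Dec 2, 2250: 365 days.
Dec 2, 2250 → Dec 2, 2251: 365 days.
Dec 2, 2251 → Dec 2, 2252: 366 days (Feb 29, 2252 is in that span).
Dec 2, 2252 → Jan 2, 2253: 31 days (December has 31).
Jan 2, 2253 → Feb 2, 2253: 31 days (January has 31).
Feb 2, 2253 → Mar 2, 2253: 28 days (February has 28).
Mar 2, 2253 → Apr 2, 2253: 31 days (March has 31).
Apr 2, 2253 → May 2, 2253: 30 days (April has 30).
May 2, 2253 → Jun 2, 2253: 31 days (May has 31).
Jun 2, 2253 → Jun 30, 2253: 28 days.
Total: 7150 days.

7150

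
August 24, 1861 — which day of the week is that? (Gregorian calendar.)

Doomsday rule: the anchor day for the 1800s is Friday. For year 61: 61÷12 = 5 r 1, and 1÷4 = 0, so 5+1+0 = 6.
Friday + 6 ≡ Thursday — that's 1861's doomsday.
In August the doomsday date is Aug 8.
Aug 24 is 16 days after Aug 8; 16 mod 7 = 2, so Thursday + 2 = Saturday.

Saturday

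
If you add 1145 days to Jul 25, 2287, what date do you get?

September 12, 2290

+366 (one year; includes Feb 29, 2288) → Jul 25, 2288 (779 left).
+365 (one year) → Jul 25, 2289 (414 left).
+365 (one year) → Jul 25, 2290 (49 left).
Jul has 31 days: +7 → Aug 1, 2290 (42 left).
Aug has 31 days: +31 → Sep 1, 2290 (11 left).
+11 → Sep 12, 2290.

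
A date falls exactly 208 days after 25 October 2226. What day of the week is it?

Oct 25, 2226 is a Wednesday.
208 mod 7 = 5, so 208 days after a Wednesday is Wednesday + 5 = Monday.

Monday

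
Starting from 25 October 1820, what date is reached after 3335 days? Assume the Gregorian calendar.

December 12, 1829

+365 (one year) → Oct 25, 1821 (2970 left).
+365 (one year) → Oct 25, 1822 (2605 left).
+365 (one year) → Oct 25, 1823 (2240 left).
+366 (one year; includes Feb 29, 1824) → Oct 25, 1824 (1874 left).
+365 (one year) → Oct 25, 1825 (1509 left).
+365 (one year) → Oct 25, 1826 (1144 left).
+365 (one year) → Oct 25, 1827 (779 left).
+366 (one year; includes Feb 29, 1828) → Oct 25, 1828 (413 left).
+365 (one year) → Oct 25, 1829 (48 left).
Oct has 31 days: +7 → Nov 1, 1829 (41 left).
Nov has 30 days: +30 → Dec 1, 1829 (11 left).
+11 → Dec 12, 1829.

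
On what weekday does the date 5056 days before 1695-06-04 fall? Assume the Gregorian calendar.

Thursday

Jun 4, 1695 is a Saturday.
5056 mod 7 = 2, so 5056 days before a Saturday is Saturday − 2 = Thursday.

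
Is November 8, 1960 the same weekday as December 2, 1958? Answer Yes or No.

Yes

From Dec 2, 1958 to Nov 8, 1960 is 707 days.
707 mod 7 = 0, so they are the same weekday.
(Dec 2, 1958 is a Tuesday; Nov 8, 1960 is a Tuesday.)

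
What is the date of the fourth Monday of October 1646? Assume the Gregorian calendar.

October 22, 1646

October 1, 1646 is a Monday.
The first Monday is therefore October 1 (same day).
The fourth Monday is 1 + 3×7 = October 22.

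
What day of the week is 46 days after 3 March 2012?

First find the weekday of Mar 3, 2012. Doomsday rule: the anchor day for the 2000s is Tuesday. For year 12: 12÷12 = 1 r 0, and 0÷4 = 0, so 1+0+0 = 1.
Tuesday + 1 ≡ Wednesday — that's 2012's doomsday.
In March the doomsday date is Mar 14.
Mar 3 is 11 days before Mar 14; 11 mod 7 = 4, so Wednesday − 4 = Saturday.
46 mod 7 = 4, so 46 days after a Saturday is Saturday + 4 = Wednesday.

Wednesday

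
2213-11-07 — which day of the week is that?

Doomsday rule: the anchor day for the 2200s is Friday. For year 13: 13÷12 = 1 r 1, and 1÷4 = 0, so 1+1+0 = 2.
Friday + 2 ≡ Sunday — that's 2213's doomsday.
In November the doomsday date is Nov 7.
Nov 7 is the doomsday itself: Sunday.

Sunday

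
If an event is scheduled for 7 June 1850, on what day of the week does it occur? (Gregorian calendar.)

Friday

Doomsday rule: the anchor day for the 1800s is Friday. For year 50: 50÷12 = 4 r 2, and 2÷4 = 0, so 4+2+0 = 6.
Friday + 6 ≡ Thursday — that's 1850's doomsday.
In June the doomsday date is Jun 6.
Jun 7 is 1 day after Jun 6; 1 mod 7 = 1, so Thursday + 1 = Friday.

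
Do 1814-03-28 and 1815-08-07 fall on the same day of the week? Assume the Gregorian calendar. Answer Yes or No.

From Mar 28, 1814 to Aug 7, 1815 is 497 days.
497 mod 7 = 0, so they are the same weekday.
(Mar 28, 1814 is a Monday; Aug 7, 1815 is a Monday.)

Yes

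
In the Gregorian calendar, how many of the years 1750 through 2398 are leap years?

Multiples of 4 in [1750,2398]: 162.
Of those, multiples of 100: 6 (not leap unless ÷400).
Multiples of 400: 1.
Leap years = 162 − 6 + 1 = 157.

157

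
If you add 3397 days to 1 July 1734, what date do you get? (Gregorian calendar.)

+365 (one year) → Jul 1, 1735 (3032 left).
+366 (one year; includes Feb 29, 1736) → Jul 1, 1736 (2666 left).
+365 (one year) → Jul 1, 1737 (2301 left).
+365 (one year) → Jul 1, 1738 (1936 left).
+365 (one year) → Jul 1, 1739 (1571 left).
+366 (one year; includes Feb 29, 1740) → Jul 1, 1740 (1205 left).
+365 (one year) → Jul 1, 1741 (840 left).
+365 (one year) → Jul 1, 1742 (475 left).
+365 (one year) → Jul 1, 1743 (110 left).
Jul has 31 days: +31 → Aug 1, 1743 (79 left).
Aug has 31 days: +31 → Sep 1, 1743 (48 left).
Sep has 30 days: +30 → Oct 1, 1743 (18 left).
+18 → Oct 19, 1743.

October 19, 1743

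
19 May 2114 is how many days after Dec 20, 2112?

Dec 20, 2112 → Dec 20, 2113: 365 days.
Dec 20, 2113 → Jan 20, 2114: 31 days (December has 31).
Jan 20, 2114 → Feb 20, 2114: 31 days (January has 31).
Feb 20, 2114 → Mar 20, 2114: 28 days (February has 28).
Mar 20, 2114 → Apr 20, 2114: 31 days (March has 31).
Apr 20, 2114 → May 19, 2114: 29 days.
Total: 515 days.

515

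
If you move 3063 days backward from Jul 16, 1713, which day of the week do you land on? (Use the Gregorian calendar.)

Wednesday

First find the weekday of Jul 16, 1713. Doomsday rule: the anchor day for the 1700s is Sunday. For year 13: 13÷12 = 1 r 1, and 1÷4 = 0, so 1+1+0 = 2.
Sunday + 2 ≡ Tuesday — that's 1713's doomsday.
In July the doomsday date is Jul 11.
Jul 16 is 5 days after Jul 11; 5 mod 7 = 5, so Tuesday + 5 = Sunday.
3063 mod 7 = 4, so 3063 days before a Sunday is Sunday − 4 = Wednesday.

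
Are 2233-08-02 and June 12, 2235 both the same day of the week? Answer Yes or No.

From Aug 2, 2233 to Jun 12, 2235 is 679 days.
679 mod 7 = 0, so they are the same weekday.
(Aug 2, 2233 is a Friday; Jun 12, 2235 is a Friday.)

Yes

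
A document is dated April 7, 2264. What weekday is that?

Doomsday rule: the anchor day for the 2200s is Friday. For year 64: 64÷12 = 5 r 4, and 4÷4 = 1, so 5+4+1 = 10.
Friday + 10 ≡ Monday — that's 2264's doomsday.
In April the doomsday date is Apr 4.
Apr 7 is 3 days after Apr 4; 3 mod 7 = 3, so Monday + 3 = Thursday.

Thursday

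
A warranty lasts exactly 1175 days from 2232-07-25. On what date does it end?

October 13, 2235

+365 (one year) → Jul 25, 2233 (810 left).
+365 (one year) → Jul 25, 2234 (445 left).
+365 (one year) → Jul 25, 2235 (80 left).
Jul has 31 days: +7 → Aug 1, 2235 (73 left).
Aug has 31 days: +31 → Sep 1, 2235 (42 left).
Sep has 30 days: +30 → Oct 1, 2235 (12 left).
+12 → Oct 13, 2235.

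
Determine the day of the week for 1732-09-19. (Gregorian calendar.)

Doomsday rule: the anchor day for the 1700s is Sunday. For year 32: 32÷12 = 2 r 8, and 8÷4 = 2, so 2+8+2 = 12.
Sunday + 12 ≡ Friday — that's 1732's doomsday.
In September the doomsday date is Sep 5.
Sep 19 is 14 days after Sep 5; 14 mod 7 = 0, so Friday + 0 = Friday.

Friday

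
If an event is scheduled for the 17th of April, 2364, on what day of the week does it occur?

Friday

Doomsday rule: the anchor day for the 2300s is Wednesday. For year 64: 64÷12 = 5 r 4, and 4÷4 = 1, so 5+4+1 = 10.
Wednesday + 10 ≡ Saturday — that's 2364's doomsday.
In April the doomsday date is Apr 4.
Apr 17 is 13 days after Apr 4; 13 mod 7 = 6, so Saturday + 6 = Friday.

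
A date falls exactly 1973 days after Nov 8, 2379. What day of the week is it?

Nov 8, 2379 is a Thursday.
1973 mod 7 = 6, so 1973 days after a Thursday is Thursday + 6 = Wednesday.

Wednesday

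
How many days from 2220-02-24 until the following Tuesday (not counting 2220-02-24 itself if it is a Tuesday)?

Feb 24, 2220 is a Thursday.
From Thursday to the next Tuesday is 5 days.

5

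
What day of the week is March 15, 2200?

Doomsday rule: the anchor day for the 2200s is Friday. For year 00: 0÷12 = 0 r 0, and 0÷4 = 0, so 0+0+0 = 0.
Friday + 0 ≡ Friday — that's 2200's doomsday.
In March the doomsday date is Mar 14.
Mar 15 is 1 day after Mar 14; 1 mod 7 = 1, so Friday + 1 = Saturday.

Saturday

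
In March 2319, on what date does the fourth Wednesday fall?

March 26, 2319

March 1, 2319 is a Saturday.
The first Wednesday is therefore March 5 (4 days later).
The fourth Wednesday is 5 + 3×7 = March 26.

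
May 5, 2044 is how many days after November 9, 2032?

Nov 9, 2032 → Nov 9, 2033: 365 days.
Nov 9, 2033 → Nov 9, 2034: 365 days.
Nov 9, 2034 → Nov 9, 2035: 365 days.
Nov 9, 2035 → Nov 9, 2036: 366 days (Feb 29, 2036 is in that span).
Nov 9, 2036 → Nov 9, 2037: 365 days.
Nov 9, 2037 → Nov 9, 2038: 365 days.
Nov 9, 2038 → Nov 9, 2039: 365 days.
Nov 9, 2039 → Nov 9, 2040: 366 days (Feb 29, 2040 is in that span).
Nov 9, 2040 → Nov 9, 2041: 365 days.
Nov 9, 2041 → Nov 9, 2042: 365 days.
Nov 9, 2042 → Nov 9, 2043: 365 days.
Nov 9, 2043 → Dec 9, 2043: 30 days (November has 30).
Dec 9, 2043 → Jan 9, 2044: 31 days (December has 31).
Jan 9, 2044 → Feb 9, 2044: 31 days (January has 31).
Feb 9, 2044 → Mar 9, 2044: 29 days (February has 29).
Mar 9, 2044 → Apr 9, 2044: 31 days (March has 31).
Apr 9, 2044 → May 5, 2044: 26 days.
Total: 4195 days.

4195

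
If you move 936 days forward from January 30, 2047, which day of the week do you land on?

Monday

Jan 30, 2047 is a Wednesday.
936 mod 7 = 5, so 936 days after a Wednesday is Wednesday + 5 = Monday.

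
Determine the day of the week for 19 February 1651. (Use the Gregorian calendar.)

Doomsday rule: the anchor day for the 1600s is Tuesday. For year 51: 51÷12 = 4 r 3, and 3÷4 = 0, so 4+3+0 = 7.
Tuesday + 7 ≡ Tuesday — that's 1651's doomsday.
In February the doomsday date is Feb 28 (1651 is not a leap year).
Feb 19 is 9 days before Feb 28; 9 mod 7 = 2, so Tuesday − 2 = Sunday.

Sunday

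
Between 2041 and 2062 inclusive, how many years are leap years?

Multiples of 4 in [2041,2062]: 5.
Of those, multiples of 100: 0 (not leap unless ÷400).
Multiples of 400: 0.
Leap years = 5 − 0 + 0 = 5.

5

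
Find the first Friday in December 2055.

December 3, 2055

December 1, 2055 is a Wednesday.
The first Friday is therefore December 3 (2 days later).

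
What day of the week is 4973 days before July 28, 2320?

First find the weekday of Jul 28, 2320. Doomsday rule: the anchor day for the 2300s is Wednesday. For year 20: 20÷12 = 1 r 8, and 8÷4 = 2, so 1+8+2 = 11.
Wednesday + 11 ≡ Sunday — that's 2320's doomsday.
In July the doomsday date is Jul 11.
Jul 28 is 17 days after Jul 11; 17 mod 7 = 3, so Sunday + 3 = Wednesday.
4973 mod 7 = 3, so 4973 days before a Wednesday is Wednesday − 3 = Sunday.

Sunday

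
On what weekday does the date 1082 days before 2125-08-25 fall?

Tuesday

First find the weekday of Aug 25, 2125. Doomsday rule: the anchor day for the 2100s is Sunday. For year 25: 25÷12 = 2 r 1, and 1÷4 = 0, so 2+1+0 = 3.
Sunday + 3 ≡ Wednesday — that's 2125's doomsday.
In August the doomsday date is Aug 8.
Aug 25 is 17 days after Aug 8; 17 mod 7 = 3, so Wednesday + 3 = Saturday.
1082 mod 7 = 4, so 1082 days before a Saturday is Saturday − 4 = Tuesday.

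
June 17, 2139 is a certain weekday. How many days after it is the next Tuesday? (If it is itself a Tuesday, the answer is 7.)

Jun 17, 2139 is a Wednesday.
From Wednesday to the next Tuesday is 6 days.

6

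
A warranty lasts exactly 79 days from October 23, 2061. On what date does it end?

Oct has 31 days: +9 → Nov 1, 2061 (70 left).
Nov has 30 days: +30 → Dec 1, 2061 (40 left).
Dec has 31 days: +31 → Jan 1, 2062 (9 left).
+9 → Jan 10, 2062.

January 10, 2062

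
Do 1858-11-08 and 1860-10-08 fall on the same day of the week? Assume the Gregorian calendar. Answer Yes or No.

Yes

From Nov 8, 1858 to Oct 8, 1860 is 700 days.
700 mod 7 = 0, so they are the same weekday.
(Nov 8, 1858 is a Monday; Oct 8, 1860 is a Monday.)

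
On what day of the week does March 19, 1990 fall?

Monday

January 1, 1990 is a Monday.
Jan 1, 1990 → Feb 1, 1990: 31 days (January has 31).
Feb 1, 1990 → Mar 1, 1990: 28 days (February has 28).
Mar 1, 1990 → Mar 19, 1990: 18 days.
Total: 77 days.
77 mod 7 = 0, so Monday + 0 = Monday.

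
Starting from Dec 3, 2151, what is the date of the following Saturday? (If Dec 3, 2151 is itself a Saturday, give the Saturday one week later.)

Dec 3, 2151 is a Friday.
From Friday to the next Saturday is 1 day.
Dec 3, 2151 + 1 = Dec 4, 2151.

December 4, 2151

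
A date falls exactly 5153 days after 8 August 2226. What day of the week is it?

Aug 8, 2226 is a Tuesday.
5153 mod 7 = 1, so 5153 days after a Tuesday is Tuesday + 1 = Wednesday.

Wednesday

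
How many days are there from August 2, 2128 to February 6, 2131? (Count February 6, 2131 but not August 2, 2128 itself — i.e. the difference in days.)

Aug 2, 2128 → Aug 2, 2129: 365 days.
Aug 2, 2129 → Aug 2, 2130: 365 days.
Aug 2, 2130 → Sep 2, 2130: 31 days (August has 31).
Sep 2, 2130 → Oct 2, 2130: 30 days (September has 30).
Oct 2, 2130 → Nov 2, 2130: 31 days (October has 31).
Nov 2, 2130 → Dec 2, 2130: 30 days (November has 30).
Dec 2, 2130 → Jan 2, 2131: 31 days (December has 31).
Jan 2, 2131 → Feb 2, 2131: 31 days (January has 31).
Feb 2, 2131 → Feb 6, 2131: 4 days.
Total: 918 days.

918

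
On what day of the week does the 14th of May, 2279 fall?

Wednesday

Doomsday rule: the anchor day for the 2200s is Friday. For year 79: 79÷12 = 6 r 7, and 7÷4 = 1, so 6+7+1 = 14.
Friday + 14 ≡ Friday — that's 2279's doomsday.
In May the doomsday date is May 9.
May 14 is 5 days after May 9; 5 mod 7 = 5, so Friday + 5 = Wednesday.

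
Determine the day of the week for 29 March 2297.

Doomsday rule: the anchor day for the 2200s is Friday. For year 97: 97÷12 = 8 r 1, and 1÷4 = 0, so 8+1+0 = 9.
Friday + 9 ≡ Sunday — that's 2297's doomsday.
In March the doomsday date is Mar 14.
Mar 29 is 15 days after Mar 14; 15 mod 7 = 1, so Sunday + 1 = Monday.

Monday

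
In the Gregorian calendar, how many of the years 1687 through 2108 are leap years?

Multiples of 4 in [1687,2108]: 106.
Of those, multiples of 100: 5 (not leap unless ÷400).
Multiples of 400: 1.
Leap years = 106 − 5 + 1 = 102.

102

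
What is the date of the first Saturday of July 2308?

July 4, 2308

July 1, 2308 is a Wednesday.
The first Saturday is therefore July 4 (3 days later).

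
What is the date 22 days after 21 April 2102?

Apr has 30 days: +10 → May 1, 2102 (12 left).
+12 → May 13, 2102.

May 13, 2102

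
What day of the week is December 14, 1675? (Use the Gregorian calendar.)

Saturday

Doomsday rule: the anchor day for the 1600s is Tuesday. For year 75: 75÷12 = 6 r 3, and 3÷4 = 0, so 6+3+0 = 9.
Tuesday + 9 ≡ Thursday — that's 1675's doomsday.
In December the doomsday date is Dec 12.
Dec 14 is 2 days after Dec 12; 2 mod 7 = 2, so Thursday + 2 = Saturday.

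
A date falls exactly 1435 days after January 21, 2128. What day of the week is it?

Wednesday

First find the weekday of Jan 21, 2128. Doomsday rule: the anchor day for the 2100s is Sunday. For year 28: 28÷12 = 2 r 4, and 4÷4 = 1, so 2+4+1 = 7.
Sunday + 7 ≡ Sunday — that's 2128's doomsday.
In January the doomsday date is Jan 4 (2128 is a leap year (divisible by 4)).
Jan 21 is 17 days after Jan 4; 17 mod 7 = 3, so Sunday + 3 = Wednesday.
1435 mod 7 = 0, so 1435 days after a Wednesday is Wednesday + 0 = Wednesday.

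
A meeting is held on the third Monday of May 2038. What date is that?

May 1, 2038 is a Saturday.
The first Monday is therefore May 3 (2 days later).
The third Monday is 3 + 2×7 = May 17.

May 17, 2038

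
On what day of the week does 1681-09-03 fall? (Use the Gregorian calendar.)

Doomsday rule: the anchor day for the 1600s is Tuesday. For year 81: 81÷12 = 6 r 9, and 9÷4 = 2, so 6+9+2 = 17.
Tuesday + 17 ≡ Friday — that's 1681's doomsday.
In September the doomsday date is Sep 5.
Sep 3 is 2 days before Sep 5; 2 mod 7 = 2, so Friday − 2 = Wednesday.

Wednesday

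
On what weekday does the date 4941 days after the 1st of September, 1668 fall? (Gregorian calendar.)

Friday

Sep 1, 1668 is a Saturday.
4941 mod 7 = 6, so 4941 days after a Saturday is Saturday + 6 = Friday.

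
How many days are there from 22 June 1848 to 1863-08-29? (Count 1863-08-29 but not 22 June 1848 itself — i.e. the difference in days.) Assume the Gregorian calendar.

5546

Jun 22, 1848 → Jun 22, 1849: 365 days.
Jun 22, 1849 → Jun 22, 1850: 365 days.
Jun 22, 1850 → Jun 22, 1851: 365 days.
Jun 22, 1851 → Jun 22, 1852: 366 days (Feb 29, 1852 is in that span).
Jun 22, 1852 → Jun 22, 1853: 365 days.
Jun 22, 1853 → Jun 22, 1854: 365 days.
Jun 22, 1854 → Jun 22, 1855: 365 days.
Jun 22, 1855 → Jun 22, 1856: 366 days (Feb 29, 1856 is in that span).
Jun 22, 1856 → Jun 22, 1857: 365 days.
Jun 22, 1857 → Jun 22, 1858: 365 days.
Jun 22, 1858 → Jun 22, 1859: 365 days.
Jun 22, 1859 → Jun 22, 1860: 366 days (Feb 29, 1860 is in that span).
Jun 22, 1860 → Jun 22, 1861: 365 days.
Jun 22, 1861 → Jun 22, 1862: 365 days.
Jun 22, 1862 → Jun 22, 1863: 365 days.
Jun 22, 1863 → Jul 22, 1863: 30 days (June has 30).
Jul 22, 1863 → Aug 22, 1863: 31 days (July has 31).
Aug 22, 1863 → Aug 29, 1863: 7 days.
Total: 5546 days.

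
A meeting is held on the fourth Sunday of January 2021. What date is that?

January 24, 2021

January 1, 2021 is a Friday.
The first Sunday is therefore January 3 (2 days later).
The fourth Sunday is 3 + 3×7 = January 24.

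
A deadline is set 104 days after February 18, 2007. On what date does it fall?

Feb has 28 days: +11 → Mar 1, 2007 (93 left).
Mar has 31 days: +31 → Apr 1, 2007 (62 left).
Apr has 30 days: +30 → May 1, 2007 (32 left).
May has 31 days: +31 → Jun 1, 2007 (1 left).
+1 → Jun 2, 2007.

June 2, 2007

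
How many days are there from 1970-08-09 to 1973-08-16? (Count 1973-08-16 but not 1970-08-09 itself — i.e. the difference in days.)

Aug 9, 1970 → Aug 9, 1971: 365 days.
Aug 9, 1971 → Aug 9, 1972: 366 days (Feb 29, 1972 is in that span).
Aug 9, 1972 → Sep 9, 1972: 31 days (August has 31).
Sep 9, 1972 → Oct 9, 1972: 30 days (September has 30).
Oct 9, 1972 → Nov 9, 1972: 31 days (October has 31).
Nov 9, 1972 → Dec 9, 1972: 30 days (November has 30).
Dec 9, 1972 → Jan 9, 1973: 31 days (December has 31).
Jan 9, 1973 → Feb 9, 1973: 31 days (January has 31).
Feb 9, 1973 → Mar 9, 1973: 28 days (February has 28).
Mar 9, 1973 → Apr 9, 1973: 31 days (March has 31).
Apr 9, 1973 → May 9, 1973: 30 days (April has 30).
May 9, 1973 → Jun 9, 1973: 31 days (May has 31).
Jun 9, 1973 → Jul 9, 1973: 30 days (June has 30).
Jul 9, 1973 → Aug 9, 1973: 31 days (July has 31).
Aug 9, 1973 → Aug 16, 1973: 7 days.
Total: 1103 days.

1103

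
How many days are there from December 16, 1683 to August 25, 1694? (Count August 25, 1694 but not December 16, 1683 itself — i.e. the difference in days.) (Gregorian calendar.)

3905

Dec 16, 1683 → Dec 16, 1684: 366 days (Feb 29, 1684 is in that span).
Dec 16, 1684 → Dec 16, 1685: 365 days.
Dec 16, 1685 → Dec 16, 1686: 365 days.
Dec 16, 1686 → Dec 16, 1687: 365 days.
Dec 16, 1687 → Dec 16, 1688: 366 days (Feb 29, 1688 is in that span).
Dec 16, 1688 → Dec 16, 1689: 365 days.
Dec 16, 1689 → Dec 16, 1690: 365 days.
Dec 16, 1690 → Dec 16, 1691: 365 days.
Dec 16, 1691 → Dec 16, 1692: 366 days (Feb 29, 1692 is in that span).
Dec 16, 1692 → Dec 16, 1693: 365 days.
Dec 16, 1693 → Jan 16, 1694: 31 days (December has 31).
Jan 16, 1694 → Feb 16, 1694: 31 days (January has 31).
Feb 16, 1694 → Mar 16, 1694: 28 days (February has 28).
Mar 16, 1694 → Apr 16, 1694: 31 days (March has 31).
Apr 16, 1694 → May 16, 1694: 30 days (April has 30).
May 16, 1694 → Jun 16, 1694: 31 days (May has 31).
Jun 16, 1694 → Jul 16, 1694: 30 days (June has 30).
Jul 16, 1694 → Aug 16, 1694: 31 days (July has 31).
Aug 16, 1694 → Aug 25, 1694: 9 days.
Total: 3905 days.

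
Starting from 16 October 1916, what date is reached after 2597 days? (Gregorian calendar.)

November 26, 1923

+365 (one year) → Oct 16, 1917 (2232 left).
+365 (one year) → Oct 16, 1918 (1867 left).
+365 (one year) → Oct 16, 1919 (1502 left).
+366 (one year; includes Feb 29, 1920) → Oct 16, 1920 (1136 left).
+365 (one year) → Oct 16, 1921 (771 left).
+365 (one year) → Oct 16, 1922 (406 left).
+365 (one year) → Oct 16, 1923 (41 left).
Oct has 31 days: +16 → Nov 1, 1923 (25 left).
+25 → Nov 26, 1923.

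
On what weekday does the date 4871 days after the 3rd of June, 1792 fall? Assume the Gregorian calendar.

Saturday

Jun 3, 1792 is a Sunday.
4871 mod 7 = 6, so 4871 days after a Sunday is Sunday + 6 = Saturday.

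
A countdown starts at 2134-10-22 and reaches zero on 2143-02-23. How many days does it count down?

3046

Oct 22, 2134 → Oct 22, 2135: 365 days.
Oct 22, 2135 → Oct 22, 2136: 366 days (Feb 29, 2136 is in that span).
Oct 22, 2136 → Oct 22, 2137: 365 days.
Oct 22, 2137 → Oct 22, 2138: 365 days.
Oct 22, 2138 → Oct 22, 2139: 365 days.
Oct 22, 2139 → Oct 22, 2140: 366 days (Feb 29, 2140 is in that span).
Oct 22, 2140 → Oct 22, 2141: 365 days.
Oct 22, 2141 → Oct 22, 2142: 365 days.
Oct 22, 2142 → Nov 22, 2142: 31 days (October has 31).
Nov 22, 2142 → Dec 22, 2142: 30 days (November has 30).
Dec 22, 2142 → Jan 22, 2143: 31 days (December has 31).
Jan 22, 2143 → Feb 22, 2143: 31 days (January has 31).
Feb 22, 2143 → Feb 23, 2143: 1 days.
Total: 3046 days.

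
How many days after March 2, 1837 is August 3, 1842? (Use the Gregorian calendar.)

1980

Mar 2, 1837 → Mar 2, 1838: 365 days.
Mar 2, 1838 → Mar 2, 1839: 365 days.
Mar 2, 1839 → Mar 2, 1840: 366 days (Feb 29, 1840 is in that span).
Mar 2, 1840 → Mar 2, 1841: 365 days.
Mar 2, 1841 → Mar 2, 1842: 365 days.
Mar 2, 1842 → Apr 2, 1842: 31 days (March has 31).
Apr 2, 1842 → May 2, 1842: 30 days (April has 30).
May 2, 1842 → Jun 2, 1842: 31 days (May has 31).
Jun 2, 1842 → Jul 2, 1842: 30 days (June has 30).
Jul 2, 1842 → Aug 2, 1842: 31 days (July has 31).
Aug 2, 1842 → Aug 3, 1842: 1 days.
Total: 1980 days.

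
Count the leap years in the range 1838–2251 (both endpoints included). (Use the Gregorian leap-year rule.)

Multiples of 4 in [1838,2251]: 103.
Of those, multiples of 100: 4 (not leap unless ÷400).
Multiples of 400: 1.
Leap years = 103 − 4 + 1 = 100.

100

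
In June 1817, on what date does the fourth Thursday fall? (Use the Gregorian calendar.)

June 26, 1817

June 1, 1817 is a Sunday.
The first Thursday is therefore June 5 (4 days later).
The fourth Thursday is 5 + 3×7 = June 26.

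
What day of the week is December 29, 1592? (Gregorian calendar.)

Tuesday

Doomsday rule: the anchor day for the 1500s is Wednesday. For year 92: 92÷12 = 7 r 8, and 8÷4 = 2, so 7+8+2 = 17.
Wednesday + 17 ≡ Saturday — that's 1592's doomsday.
In December the doomsday date is Dec 12.
Dec 29 is 17 days after Dec 12; 17 mod 7 = 3, so Saturday + 3 = Tuesday.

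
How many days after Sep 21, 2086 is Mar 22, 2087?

Sep 21, 2086 → Oct 21, 2086: 30 days (September has 30).
Oct 21, 2086 → Nov 21, 2086: 31 days (October has 31).
Nov 21, 2086 → Dec 21, 2086: 30 days (November has 30).
Dec 21, 2086 → Jan 21, 2087: 31 days (December has 31).
Jan 21, 2087 → Feb 21, 2087: 31 days (January has 31).
Feb 21, 2087 → Mar 21, 2087: 28 days (February has 28).
Mar 21, 2087 → Mar 22, 2087: 1 days.
Total: 182 days.

182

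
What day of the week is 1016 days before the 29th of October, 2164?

First find the weekday of Oct 29, 2164. Doomsday rule: the anchor day for the 2100s is Sunday. For year 64: 64÷12 = 5 r 4, and 4÷4 = 1, so 5+4+1 = 10.
Sunday + 10 ≡ Wednesday — that's 2164's doomsday.
In October the doomsday date is Oct 10.
Oct 29 is 19 days after Oct 10; 19 mod 7 = 5, so Wednesday + 5 = Monday.
1016 mod 7 = 1, so 1016 days before a Monday is Monday − 1 = Sunday.

Sunday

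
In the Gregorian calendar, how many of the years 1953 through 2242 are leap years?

70

Multiples of 4 in [1953,2242]: 72.
Of those, multiples of 100: 3 (not leap unless ÷400).
Multiples of 400: 1.
Leap years = 72 − 3 + 1 = 70.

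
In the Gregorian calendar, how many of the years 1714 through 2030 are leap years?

Multiples of 4 in [1714,2030]: 79.
Of those, multiples of 100: 3 (not leap unless ÷400).
Multiples of 400: 1.
Leap years = 79 − 3 + 1 = 77.

77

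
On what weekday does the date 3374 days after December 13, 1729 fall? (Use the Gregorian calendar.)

Tuesday

First find the weekday of Dec 13, 1729. Doomsday rule: the anchor day for the 1700s is Sunday. For year 29: 29÷12 = 2 r 5, and 5÷4 = 1, so 2+5+1 = 8.
Sunday + 8 ≡ Monday — that's 1729's doomsday.
In December the doomsday date is Dec 12.
Dec 13 is 1 day after Dec 12; 1 mod 7 = 1, so Monday + 1 = Tuesday.
3374 mod 7 = 0, so 3374 days after a Tuesday is Tuesday + 0 = Tuesday.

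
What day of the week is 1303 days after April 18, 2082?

First find the weekday of Apr 18, 2082. Doomsday rule: the anchor day for the 2000s is Tuesday. For year 82: 82÷12 = 6 r 10, and 10÷4 = 2, so 6+10+2 = 18.
Tuesday + 18 ≡ Saturday — that's 2082's doomsday.
In April the doomsday date is Apr 4.
Apr 18 is 14 days after Apr 4; 14 mod 7 = 0, so Saturday + 0 = Saturday.
1303 mod 7 = 1, so 1303 days after a Saturday is Saturday + 1 = Sunday.

Sunday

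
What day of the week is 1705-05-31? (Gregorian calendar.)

Doomsday rule: the anchor day for the 1700s is Sunday. For year 05: 5÷12 = 0 r 5, and 5÷4 = 1, so 0+5+1 = 6.
Sunday + 6 ≡ Saturday — that's 1705's doomsday.
In May the doomsday date is May 9.
May 31 is 22 days after May 9; 22 mod 7 = 1, so Saturday + 1 = Sunday.

Sunday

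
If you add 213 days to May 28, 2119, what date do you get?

May has 31 days: +4 → Jun 1, 2119 (209 left).
Jun has 30 days: +30 → Jul 1, 2119 (179 left).
Jul has 31 days: +31 → Aug 1, 2119 (148 left).
Aug has 31 days: +31 → Sep 1, 2119 (117 left).
Sep has 30 days: +30 → Oct 1, 2119 (87 left).
Oct has 31 days: +31 → Nov 1, 2119 (56 left).
Nov has 30 days: +30 → Dec 1, 2119 (26 left).
+26 → Dec 27, 2119.

December 27, 2119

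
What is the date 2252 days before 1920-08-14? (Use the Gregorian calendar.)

June 15, 1914

−366 (one year; includes Feb 29, 1920) → Aug 14, 1919 (1886 left).
−365 (one year) → Aug 14, 1918 (1521 left).
−365 (one year) → Aug 14, 1917 (1156 left).
−365 (one year) → Aug 14, 1916 (791 left).
−366 (one year; includes Feb 29, 1916) → Aug 14, 1915 (425 left).
−365 (one year) → Aug 14, 1914 (60 left).
−14 → Jul 31, 1914 (end of Jul, 31 days; 46 left).
−31 → Jun 30, 1914 (end of Jun, 30 days; 15 left).
−15 → Jun 15, 1914.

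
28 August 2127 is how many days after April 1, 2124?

Apr 1, 2124 → Apr 1, 2125: 365 days.
Apr 1, 2125 → Apr 1, 2126: 365 days.
Apr 1, 2126 → Apr 1, 2127: 365 days.
Apr 1, 2127 → May 1, 2127: 30 days (April has 30).
May 1, 2127 → Jun 1, 2127: 31 days (May has 31).
Jun 1, 2127 → Jul 1, 2127: 30 days (June has 30).
Jul 1, 2127 → Aug 1, 2127: 31 days (July has 31).
Aug 1, 2127 → Aug 28, 2127: 27 days.
Total: 1244 days.

1244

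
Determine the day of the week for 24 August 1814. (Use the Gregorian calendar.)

Doomsday rule: the anchor day for the 1800s is Friday. For year 14: 14÷12 = 1 r 2, and 2÷4 = 0, so 1+2+0 = 3.
Friday + 3 ≡ Monday — that's 1814's doomsday.
In August the doomsday date is Aug 8.
Aug 24 is 16 days after Aug 8; 16 mod 7 = 2, so Monday + 2 = Wednesday.

Wednesday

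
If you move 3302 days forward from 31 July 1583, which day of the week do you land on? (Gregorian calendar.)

First find the weekday of Jul 31, 1583. Doomsday rule: the anchor day for the 1500s is Wednesday. For year 83: 83÷12 = 6 r 11, and 11÷4 = 2, so 6+11+2 = 19.
Wednesday + 19 ≡ Monday — that's 1583's doomsday.
In July the doomsday date is Jul 11.
Jul 31 is 20 days after Jul 11; 20 mod 7 = 6, so Monday + 6 = Sunday.
3302 mod 7 = 5, so 3302 days after a Sunday is Sunday + 5 = Friday.

Friday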